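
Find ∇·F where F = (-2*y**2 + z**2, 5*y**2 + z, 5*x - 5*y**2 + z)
10*y + 1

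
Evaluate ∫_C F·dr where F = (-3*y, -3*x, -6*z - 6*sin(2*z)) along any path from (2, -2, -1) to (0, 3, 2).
-21 + 3*cos(4) - 3*cos(2)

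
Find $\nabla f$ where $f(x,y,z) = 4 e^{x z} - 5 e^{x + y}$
(4*z*exp(x*z) - 5*exp(x + y), -5*exp(x + y), 4*x*exp(x*z))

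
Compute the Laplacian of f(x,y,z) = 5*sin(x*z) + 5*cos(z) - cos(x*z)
-5*x**2*sin(x*z) + x**2*cos(x*z) - z**2*(5*sin(x*z) - cos(x*z)) - 5*cos(z)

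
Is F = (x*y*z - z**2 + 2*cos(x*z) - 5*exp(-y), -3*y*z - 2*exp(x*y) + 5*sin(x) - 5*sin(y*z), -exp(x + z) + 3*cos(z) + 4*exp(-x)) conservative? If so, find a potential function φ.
No, ∇×F = (y*(5*cos(y*z) + 3), x*y - 2*x*sin(x*z) - 2*z + exp(x + z) + 4*exp(-x), -x*z - 2*y*exp(x*y) + 5*cos(x) - 5*exp(-y)) ≠ 0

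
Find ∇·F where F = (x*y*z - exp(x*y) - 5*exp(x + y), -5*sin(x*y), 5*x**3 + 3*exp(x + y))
-5*x*cos(x*y) + y*z - y*exp(x*y) - 5*exp(x + y)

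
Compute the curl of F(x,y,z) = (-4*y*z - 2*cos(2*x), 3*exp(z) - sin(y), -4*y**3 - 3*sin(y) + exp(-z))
(-12*y**2 - 3*exp(z) - 3*cos(y), -4*y, 4*z)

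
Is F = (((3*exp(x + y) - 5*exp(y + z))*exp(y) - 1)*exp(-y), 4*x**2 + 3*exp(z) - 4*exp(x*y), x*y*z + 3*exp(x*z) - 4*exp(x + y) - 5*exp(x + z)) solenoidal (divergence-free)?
No, ∇·F = x*y - 4*x*exp(x*y) + 3*x*exp(x*z) + 3*exp(x + y) - 5*exp(x + z)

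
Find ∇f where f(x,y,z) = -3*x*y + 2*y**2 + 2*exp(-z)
(-3*y, -3*x + 4*y, -2*exp(-z))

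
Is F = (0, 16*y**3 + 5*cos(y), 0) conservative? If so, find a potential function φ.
Yes, F is conservative. φ = 4*y**4 + 5*sin(y)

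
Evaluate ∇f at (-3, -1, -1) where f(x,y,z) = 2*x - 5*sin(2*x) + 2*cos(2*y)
(2 - 10*cos(6), 4*sin(2), 0)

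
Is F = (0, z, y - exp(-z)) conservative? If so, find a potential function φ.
Yes, F is conservative. φ = y*z + exp(-z)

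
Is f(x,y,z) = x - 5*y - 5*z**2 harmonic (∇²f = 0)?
No, ∇²f = -10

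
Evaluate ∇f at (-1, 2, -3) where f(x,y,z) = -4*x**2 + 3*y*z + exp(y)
(8, -9 + exp(2), 6)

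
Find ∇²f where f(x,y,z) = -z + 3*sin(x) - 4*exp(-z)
-3*sin(x) - 4*exp(-z)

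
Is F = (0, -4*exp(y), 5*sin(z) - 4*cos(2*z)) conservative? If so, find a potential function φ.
Yes, F is conservative. φ = -4*exp(y) - 2*sin(2*z) - 5*cos(z)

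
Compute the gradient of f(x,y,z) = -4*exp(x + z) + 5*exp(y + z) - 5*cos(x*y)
(5*y*sin(x*y) - 4*exp(x + z), 5*x*sin(x*y) + 5*exp(y + z), -4*exp(x + z) + 5*exp(y + z))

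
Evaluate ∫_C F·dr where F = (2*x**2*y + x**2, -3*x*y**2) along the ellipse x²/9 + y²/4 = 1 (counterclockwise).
-45*pi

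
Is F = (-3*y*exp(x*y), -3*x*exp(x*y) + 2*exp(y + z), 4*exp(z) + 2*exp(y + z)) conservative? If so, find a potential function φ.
Yes, F is conservative. φ = 4*exp(z) - 3*exp(x*y) + 2*exp(y + z)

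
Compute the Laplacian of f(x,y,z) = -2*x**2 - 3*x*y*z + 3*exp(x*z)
3*x**2*exp(x*z) + 3*z**2*exp(x*z) - 4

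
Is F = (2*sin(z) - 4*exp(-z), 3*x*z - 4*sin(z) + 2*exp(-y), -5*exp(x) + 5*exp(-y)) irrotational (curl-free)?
No, ∇×F = (-3*x + 4*cos(z) - 5*exp(-y), 5*exp(x) + 2*cos(z) + 4*exp(-z), 3*z)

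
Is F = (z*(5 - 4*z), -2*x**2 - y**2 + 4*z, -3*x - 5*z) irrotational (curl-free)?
No, ∇×F = (-4, 8 - 8*z, -4*x)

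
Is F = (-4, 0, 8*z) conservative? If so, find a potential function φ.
Yes, F is conservative. φ = -4*x + 4*z**2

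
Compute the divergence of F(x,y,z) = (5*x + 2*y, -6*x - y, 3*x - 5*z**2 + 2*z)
6 - 10*z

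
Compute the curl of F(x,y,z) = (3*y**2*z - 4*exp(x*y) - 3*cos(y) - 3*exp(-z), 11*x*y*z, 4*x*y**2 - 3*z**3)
(-3*x*y, -y**2 + 3*exp(-z), 4*x*exp(x*y) + 5*y*z - 3*sin(y))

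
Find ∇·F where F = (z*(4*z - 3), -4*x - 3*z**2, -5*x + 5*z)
5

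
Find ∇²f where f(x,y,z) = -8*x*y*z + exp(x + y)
2*exp(x + y)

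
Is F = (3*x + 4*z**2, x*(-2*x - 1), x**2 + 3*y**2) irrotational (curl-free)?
No, ∇×F = (6*y, -2*x + 8*z, -4*x - 1)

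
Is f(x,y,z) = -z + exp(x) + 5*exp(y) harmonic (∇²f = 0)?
No, ∇²f = exp(x) + 5*exp(y)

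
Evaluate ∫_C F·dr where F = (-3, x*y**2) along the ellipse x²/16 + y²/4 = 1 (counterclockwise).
8*pi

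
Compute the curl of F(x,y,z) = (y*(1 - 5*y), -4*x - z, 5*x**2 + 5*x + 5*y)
(6, -10*x - 5, 10*y - 5)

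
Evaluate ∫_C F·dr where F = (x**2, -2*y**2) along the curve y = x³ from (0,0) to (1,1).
-1/3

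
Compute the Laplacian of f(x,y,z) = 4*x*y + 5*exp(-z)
5*exp(-z)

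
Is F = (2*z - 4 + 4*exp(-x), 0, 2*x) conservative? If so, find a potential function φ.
Yes, F is conservative. φ = 2*x*z - 4*x - 4*exp(-x)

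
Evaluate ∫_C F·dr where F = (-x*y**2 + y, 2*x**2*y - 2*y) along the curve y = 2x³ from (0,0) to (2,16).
392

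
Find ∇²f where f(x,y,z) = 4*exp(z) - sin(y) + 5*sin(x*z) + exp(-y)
-5*x**2*sin(x*z) - 5*z**2*sin(x*z) + 4*exp(z) + sin(y) + exp(-y)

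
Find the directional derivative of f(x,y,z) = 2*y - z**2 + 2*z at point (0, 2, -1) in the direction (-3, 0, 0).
0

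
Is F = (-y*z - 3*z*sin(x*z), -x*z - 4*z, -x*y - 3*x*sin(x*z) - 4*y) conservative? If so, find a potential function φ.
Yes, F is conservative. φ = -x*y*z - 4*y*z + 3*cos(x*z)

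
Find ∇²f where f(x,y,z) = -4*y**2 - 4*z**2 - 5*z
-16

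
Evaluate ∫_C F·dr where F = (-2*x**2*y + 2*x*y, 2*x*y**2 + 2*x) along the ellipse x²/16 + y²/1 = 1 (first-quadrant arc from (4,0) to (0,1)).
-32/3 + 21*pi/2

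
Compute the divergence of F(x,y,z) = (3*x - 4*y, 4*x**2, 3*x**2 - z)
2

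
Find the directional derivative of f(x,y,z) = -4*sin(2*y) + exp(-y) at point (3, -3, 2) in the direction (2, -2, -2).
sqrt(3)*(8*cos(6) + exp(3))/3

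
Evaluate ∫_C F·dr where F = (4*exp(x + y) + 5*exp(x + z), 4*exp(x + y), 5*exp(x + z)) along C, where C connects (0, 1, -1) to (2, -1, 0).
-(5 - 5*exp(3))*exp(-1)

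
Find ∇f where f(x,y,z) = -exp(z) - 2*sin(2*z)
(0, 0, -exp(z) - 4*cos(2*z))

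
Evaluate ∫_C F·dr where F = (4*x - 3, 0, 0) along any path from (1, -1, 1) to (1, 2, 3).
0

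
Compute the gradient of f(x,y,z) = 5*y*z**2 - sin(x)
(-cos(x), 5*z**2, 10*y*z)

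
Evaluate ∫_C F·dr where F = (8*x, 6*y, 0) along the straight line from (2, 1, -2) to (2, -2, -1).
9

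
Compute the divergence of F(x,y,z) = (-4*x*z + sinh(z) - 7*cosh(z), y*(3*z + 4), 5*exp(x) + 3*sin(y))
4 - z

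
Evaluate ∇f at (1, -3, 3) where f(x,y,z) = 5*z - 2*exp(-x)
(2*exp(-1), 0, 5)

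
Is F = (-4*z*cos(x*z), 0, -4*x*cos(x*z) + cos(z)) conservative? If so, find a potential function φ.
Yes, F is conservative. φ = sin(z) - 4*sin(x*z)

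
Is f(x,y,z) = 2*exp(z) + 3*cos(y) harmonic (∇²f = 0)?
No, ∇²f = 2*exp(z) - 3*cos(y)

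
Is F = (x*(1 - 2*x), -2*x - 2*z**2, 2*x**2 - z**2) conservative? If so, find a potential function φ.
No, ∇×F = (4*z, -4*x, -2) ≠ 0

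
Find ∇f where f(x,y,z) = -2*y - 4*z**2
(0, -2, -8*z)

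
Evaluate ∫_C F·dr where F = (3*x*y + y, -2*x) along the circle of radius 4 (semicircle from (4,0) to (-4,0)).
-24*pi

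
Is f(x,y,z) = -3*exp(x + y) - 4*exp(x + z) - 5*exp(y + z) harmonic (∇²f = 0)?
No, ∇²f = -6*exp(x + y) - 8*exp(x + z) - 10*exp(y + z)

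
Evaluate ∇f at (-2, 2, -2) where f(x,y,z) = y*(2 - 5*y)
(0, -18, 0)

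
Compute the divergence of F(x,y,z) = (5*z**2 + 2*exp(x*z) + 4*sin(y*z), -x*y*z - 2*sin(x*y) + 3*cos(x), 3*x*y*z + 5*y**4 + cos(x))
3*x*y - x*z - 2*x*cos(x*y) + 2*z*exp(x*z)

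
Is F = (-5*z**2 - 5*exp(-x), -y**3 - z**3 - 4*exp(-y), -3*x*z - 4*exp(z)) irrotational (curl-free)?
No, ∇×F = (3*z**2, -7*z, 0)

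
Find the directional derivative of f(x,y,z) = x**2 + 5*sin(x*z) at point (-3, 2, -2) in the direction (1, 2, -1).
sqrt(6)*(-6 + 5*cos(6))/6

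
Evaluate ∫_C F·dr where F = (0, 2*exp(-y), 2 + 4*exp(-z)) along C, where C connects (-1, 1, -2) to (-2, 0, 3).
-4*exp(-3) + 2*exp(-1) + 8 + 4*exp(2)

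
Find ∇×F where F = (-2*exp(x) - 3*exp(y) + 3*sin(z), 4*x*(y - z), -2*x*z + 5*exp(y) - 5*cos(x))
(4*x + 5*exp(y), 2*z - 5*sin(x) + 3*cos(z), 4*y - 4*z + 3*exp(y))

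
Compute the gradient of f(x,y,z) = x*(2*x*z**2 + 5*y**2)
(4*x*z**2 + 5*y**2, 10*x*y, 4*x**2*z)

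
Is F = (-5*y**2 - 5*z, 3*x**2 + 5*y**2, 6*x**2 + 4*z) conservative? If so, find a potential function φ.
No, ∇×F = (0, -12*x - 5, 6*x + 10*y) ≠ 0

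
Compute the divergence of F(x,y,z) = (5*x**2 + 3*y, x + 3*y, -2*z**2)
10*x - 4*z + 3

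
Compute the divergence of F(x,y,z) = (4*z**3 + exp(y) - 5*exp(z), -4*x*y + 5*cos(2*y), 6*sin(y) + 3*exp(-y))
-4*x - 10*sin(2*y)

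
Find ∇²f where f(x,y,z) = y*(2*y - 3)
4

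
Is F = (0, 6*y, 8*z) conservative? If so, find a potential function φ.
Yes, F is conservative. φ = 3*y**2 + 4*z**2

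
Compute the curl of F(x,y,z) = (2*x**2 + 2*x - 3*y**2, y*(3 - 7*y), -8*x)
(0, 8, 6*y)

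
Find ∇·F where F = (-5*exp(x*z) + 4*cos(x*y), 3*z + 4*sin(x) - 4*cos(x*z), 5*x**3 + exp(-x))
-4*y*sin(x*y) - 5*z*exp(x*z)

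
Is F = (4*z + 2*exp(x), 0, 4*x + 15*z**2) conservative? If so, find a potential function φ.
Yes, F is conservative. φ = 4*x*z + 5*z**3 + 2*exp(x)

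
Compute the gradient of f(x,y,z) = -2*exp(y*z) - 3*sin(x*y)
(-3*y*cos(x*y), -3*x*cos(x*y) - 2*z*exp(y*z), -2*y*exp(y*z))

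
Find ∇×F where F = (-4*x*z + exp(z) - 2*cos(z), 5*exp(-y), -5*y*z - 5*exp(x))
(-5*z, -4*x + 5*exp(x) + exp(z) + 2*sin(z), 0)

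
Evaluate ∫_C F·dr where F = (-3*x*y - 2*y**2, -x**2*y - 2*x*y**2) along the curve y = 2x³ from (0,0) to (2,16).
-191936/35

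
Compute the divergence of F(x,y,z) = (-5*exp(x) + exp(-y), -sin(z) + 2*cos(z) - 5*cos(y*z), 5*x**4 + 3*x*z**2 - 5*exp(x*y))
6*x*z + 5*z*sin(y*z) - 5*exp(x)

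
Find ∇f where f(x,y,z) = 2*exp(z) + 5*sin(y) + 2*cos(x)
(-2*sin(x), 5*cos(y), 2*exp(z))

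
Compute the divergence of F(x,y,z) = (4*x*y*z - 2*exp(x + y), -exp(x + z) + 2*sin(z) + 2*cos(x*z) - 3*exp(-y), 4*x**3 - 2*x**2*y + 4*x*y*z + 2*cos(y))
4*x*y + 4*y*z - 2*exp(x + y) + 3*exp(-y)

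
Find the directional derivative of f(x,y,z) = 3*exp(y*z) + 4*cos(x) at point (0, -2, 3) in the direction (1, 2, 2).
2*exp(-6)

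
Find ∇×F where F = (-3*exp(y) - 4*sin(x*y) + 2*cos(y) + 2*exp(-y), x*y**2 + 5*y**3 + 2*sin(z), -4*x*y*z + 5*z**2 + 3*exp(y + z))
(-4*x*z + 3*exp(y + z) - 2*cos(z), 4*y*z, 4*x*cos(x*y) + y**2 + 3*exp(y) + 2*sin(y) + 2*exp(-y))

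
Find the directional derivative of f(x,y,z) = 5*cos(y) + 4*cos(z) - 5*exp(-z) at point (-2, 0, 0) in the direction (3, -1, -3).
-15*sqrt(19)/19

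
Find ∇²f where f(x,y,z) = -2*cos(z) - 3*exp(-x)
2*cos(z) - 3*exp(-x)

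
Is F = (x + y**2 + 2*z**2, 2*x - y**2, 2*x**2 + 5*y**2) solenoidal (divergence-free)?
No, ∇·F = 1 - 2*y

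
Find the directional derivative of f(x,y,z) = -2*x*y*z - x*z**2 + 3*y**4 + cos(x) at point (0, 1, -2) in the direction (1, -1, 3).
-12*sqrt(11)/11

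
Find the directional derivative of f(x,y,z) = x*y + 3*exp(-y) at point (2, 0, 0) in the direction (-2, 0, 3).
0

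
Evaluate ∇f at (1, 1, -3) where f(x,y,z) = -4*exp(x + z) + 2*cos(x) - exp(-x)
(-2*sin(1) - 4*exp(-2) + exp(-1), 0, -4*exp(-2))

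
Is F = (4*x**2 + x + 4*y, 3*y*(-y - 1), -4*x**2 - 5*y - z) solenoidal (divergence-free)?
No, ∇·F = 8*x - 6*y - 3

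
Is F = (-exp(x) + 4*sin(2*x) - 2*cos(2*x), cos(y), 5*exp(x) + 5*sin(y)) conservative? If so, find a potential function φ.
No, ∇×F = (5*cos(y), -5*exp(x), 0) ≠ 0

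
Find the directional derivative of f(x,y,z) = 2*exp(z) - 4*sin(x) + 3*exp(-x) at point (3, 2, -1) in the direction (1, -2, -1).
-sqrt(6)*(4*exp(3)*cos(3) + 3 + 2*exp(2))*exp(-3)/6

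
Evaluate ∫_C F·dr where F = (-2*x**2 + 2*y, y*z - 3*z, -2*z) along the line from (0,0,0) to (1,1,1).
-11/6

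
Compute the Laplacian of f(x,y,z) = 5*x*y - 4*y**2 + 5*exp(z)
5*exp(z) - 8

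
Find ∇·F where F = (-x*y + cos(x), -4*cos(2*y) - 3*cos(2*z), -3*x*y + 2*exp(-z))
-y - sin(x) + 8*sin(2*y) - 2*exp(-z)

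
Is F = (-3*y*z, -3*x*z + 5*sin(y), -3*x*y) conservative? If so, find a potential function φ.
Yes, F is conservative. φ = -3*x*y*z - 5*cos(y)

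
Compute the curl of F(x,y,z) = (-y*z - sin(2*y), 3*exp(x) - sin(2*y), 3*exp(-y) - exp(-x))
(-3*exp(-y), -y - exp(-x), z + 3*exp(x) + 2*cos(2*y))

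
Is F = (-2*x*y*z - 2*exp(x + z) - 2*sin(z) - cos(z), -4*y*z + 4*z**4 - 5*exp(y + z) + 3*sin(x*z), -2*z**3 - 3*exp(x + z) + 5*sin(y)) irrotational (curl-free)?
No, ∇×F = (-3*x*cos(x*z) + 4*y - 16*z**3 + 5*exp(y + z) + 5*cos(y), -2*x*y + exp(x + z) + sin(z) - 2*cos(z), z*(2*x + 3*cos(x*z)))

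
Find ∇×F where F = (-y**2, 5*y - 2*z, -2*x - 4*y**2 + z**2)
(2 - 8*y, 2, 2*y)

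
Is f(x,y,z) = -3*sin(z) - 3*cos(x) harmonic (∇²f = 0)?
No, ∇²f = 3*sin(z) + 3*cos(x)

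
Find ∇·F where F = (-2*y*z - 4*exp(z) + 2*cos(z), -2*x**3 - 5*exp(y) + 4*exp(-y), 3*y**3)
-sinh(y) - 9*cosh(y)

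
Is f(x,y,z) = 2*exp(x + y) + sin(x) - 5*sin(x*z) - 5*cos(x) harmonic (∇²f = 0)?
No, ∇²f = 5*x**2*sin(x*z) + 5*z**2*sin(x*z) + 4*exp(x + y) - sin(x) + 5*cos(x)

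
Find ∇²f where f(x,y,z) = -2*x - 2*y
0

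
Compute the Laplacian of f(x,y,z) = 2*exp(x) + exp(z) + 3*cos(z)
2*exp(x) + exp(z) - 3*cos(z)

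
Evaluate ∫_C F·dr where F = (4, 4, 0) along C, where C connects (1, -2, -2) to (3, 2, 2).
24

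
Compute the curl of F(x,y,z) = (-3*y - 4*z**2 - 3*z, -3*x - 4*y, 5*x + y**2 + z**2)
(2*y, -8*z - 8, 0)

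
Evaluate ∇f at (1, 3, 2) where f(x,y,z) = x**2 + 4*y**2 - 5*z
(2, 24, -5)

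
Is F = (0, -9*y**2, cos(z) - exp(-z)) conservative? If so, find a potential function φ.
Yes, F is conservative. φ = -3*y**3 + sin(z) + exp(-z)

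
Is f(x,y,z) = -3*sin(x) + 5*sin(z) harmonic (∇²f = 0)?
No, ∇²f = 3*sin(x) - 5*sin(z)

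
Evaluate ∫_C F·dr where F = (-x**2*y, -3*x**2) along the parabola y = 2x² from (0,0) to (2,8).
-304/5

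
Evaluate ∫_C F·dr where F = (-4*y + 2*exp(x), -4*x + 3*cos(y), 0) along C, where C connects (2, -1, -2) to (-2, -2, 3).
-24 - 2*exp(2) - 3*sin(2) + 2*exp(-2) + 3*sin(1)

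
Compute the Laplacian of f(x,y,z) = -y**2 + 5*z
-2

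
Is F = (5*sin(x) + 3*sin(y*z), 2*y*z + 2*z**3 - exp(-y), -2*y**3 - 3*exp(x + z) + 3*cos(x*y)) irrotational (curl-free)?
No, ∇×F = (-3*x*sin(x*y) - 6*y**2 - 2*y - 6*z**2, 3*y*sin(x*y) + 3*y*cos(y*z) + 3*exp(x + z), -3*z*cos(y*z))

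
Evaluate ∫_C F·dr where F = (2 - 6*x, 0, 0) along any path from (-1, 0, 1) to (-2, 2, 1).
-11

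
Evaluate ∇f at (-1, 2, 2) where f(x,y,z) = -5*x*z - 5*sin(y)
(-10, -5*cos(2), 5)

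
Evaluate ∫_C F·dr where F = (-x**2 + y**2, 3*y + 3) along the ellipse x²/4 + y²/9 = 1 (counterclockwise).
0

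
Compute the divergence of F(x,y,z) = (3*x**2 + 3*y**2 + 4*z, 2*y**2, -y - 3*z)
6*x + 4*y - 3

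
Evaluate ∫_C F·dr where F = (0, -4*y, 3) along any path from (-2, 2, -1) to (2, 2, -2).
-3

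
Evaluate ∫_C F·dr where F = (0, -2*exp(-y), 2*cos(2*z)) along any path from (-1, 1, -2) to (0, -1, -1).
-sin(2) + sin(4) - 2*exp(-1) + 2*E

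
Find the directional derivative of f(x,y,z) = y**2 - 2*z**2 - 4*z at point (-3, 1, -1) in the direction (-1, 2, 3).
2*sqrt(14)/7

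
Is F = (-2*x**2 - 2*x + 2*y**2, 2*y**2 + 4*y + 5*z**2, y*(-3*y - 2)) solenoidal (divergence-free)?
No, ∇·F = -4*x + 4*y + 2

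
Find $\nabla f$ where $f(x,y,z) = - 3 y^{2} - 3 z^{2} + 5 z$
(0, -6*y, 5 - 6*z)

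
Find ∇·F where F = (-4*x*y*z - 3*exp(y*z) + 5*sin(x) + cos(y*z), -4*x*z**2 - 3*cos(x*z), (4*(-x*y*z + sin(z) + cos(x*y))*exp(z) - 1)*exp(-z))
-4*x*y - 4*y*z + 5*cos(x) + 4*cos(z) + exp(-z)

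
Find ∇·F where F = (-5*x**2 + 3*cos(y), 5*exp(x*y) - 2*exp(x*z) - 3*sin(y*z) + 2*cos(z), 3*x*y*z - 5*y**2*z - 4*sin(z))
3*x*y + 5*x*exp(x*y) - 10*x - 5*y**2 - 3*z*cos(y*z) - 4*cos(z)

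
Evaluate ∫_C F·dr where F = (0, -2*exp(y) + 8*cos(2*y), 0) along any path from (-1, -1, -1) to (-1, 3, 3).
-2*exp(3) + 4*sin(6) + 2*exp(-1) + 4*sin(2)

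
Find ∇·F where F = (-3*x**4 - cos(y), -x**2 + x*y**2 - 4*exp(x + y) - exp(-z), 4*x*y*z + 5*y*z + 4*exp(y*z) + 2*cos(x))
-12*x**3 + 6*x*y + 4*y*exp(y*z) + 5*y - 4*exp(x + y)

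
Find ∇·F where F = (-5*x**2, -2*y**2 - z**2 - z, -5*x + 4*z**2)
-10*x - 4*y + 8*z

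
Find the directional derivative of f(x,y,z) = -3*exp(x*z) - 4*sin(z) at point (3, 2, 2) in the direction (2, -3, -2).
2*sqrt(17)*(4*cos(2) + 3*exp(6))/17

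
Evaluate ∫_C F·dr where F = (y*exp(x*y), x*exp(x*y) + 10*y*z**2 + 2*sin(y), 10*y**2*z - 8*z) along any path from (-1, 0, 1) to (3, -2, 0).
exp(-6) - 2*cos(2) + 5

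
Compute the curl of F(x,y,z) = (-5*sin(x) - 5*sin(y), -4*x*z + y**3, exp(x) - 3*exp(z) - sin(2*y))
(4*x - 2*cos(2*y), -exp(x), -4*z + 5*cos(y))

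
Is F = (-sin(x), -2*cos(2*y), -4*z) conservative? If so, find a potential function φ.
Yes, F is conservative. φ = -2*z**2 - sin(2*y) + cos(x)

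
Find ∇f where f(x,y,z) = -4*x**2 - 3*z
(-8*x, 0, -3)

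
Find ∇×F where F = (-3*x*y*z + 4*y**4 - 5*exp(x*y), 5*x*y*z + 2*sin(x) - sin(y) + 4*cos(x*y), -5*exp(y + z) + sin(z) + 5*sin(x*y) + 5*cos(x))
(-5*x*y + 5*x*cos(x*y) - 5*exp(y + z), -3*x*y - 5*y*cos(x*y) + 5*sin(x), 3*x*z + 5*x*exp(x*y) - 16*y**3 + 5*y*z - 4*y*sin(x*y) + 2*cos(x))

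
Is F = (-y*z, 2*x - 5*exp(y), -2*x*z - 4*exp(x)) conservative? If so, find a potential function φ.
No, ∇×F = (0, -y + 2*z + 4*exp(x), z + 2) ≠ 0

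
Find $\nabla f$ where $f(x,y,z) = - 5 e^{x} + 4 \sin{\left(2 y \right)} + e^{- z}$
(-5*exp(x), 8*cos(2*y), -exp(-z))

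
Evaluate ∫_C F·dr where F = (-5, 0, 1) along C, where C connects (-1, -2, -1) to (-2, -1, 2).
8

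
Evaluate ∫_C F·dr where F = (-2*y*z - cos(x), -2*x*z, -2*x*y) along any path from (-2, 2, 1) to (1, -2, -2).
-16 - sin(2) - sin(1)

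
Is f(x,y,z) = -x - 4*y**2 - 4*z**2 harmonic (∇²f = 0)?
No, ∇²f = -16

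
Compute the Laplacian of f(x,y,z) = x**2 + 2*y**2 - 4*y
6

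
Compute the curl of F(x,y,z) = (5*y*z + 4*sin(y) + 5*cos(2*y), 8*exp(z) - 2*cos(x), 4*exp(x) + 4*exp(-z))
(-8*exp(z), 5*y - 4*exp(x), -5*z + 2*sin(x) + 10*sin(2*y) - 4*cos(y))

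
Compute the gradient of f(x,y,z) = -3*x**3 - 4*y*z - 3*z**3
(-9*x**2, -4*z, -4*y - 9*z**2)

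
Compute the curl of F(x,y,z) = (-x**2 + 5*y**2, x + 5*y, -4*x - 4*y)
(-4, 4, 1 - 10*y)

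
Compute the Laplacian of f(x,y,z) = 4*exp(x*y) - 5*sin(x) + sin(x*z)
4*x**2*exp(x*y) - x**2*sin(x*z) + 4*y**2*exp(x*y) - z**2*sin(x*z) + 5*sin(x)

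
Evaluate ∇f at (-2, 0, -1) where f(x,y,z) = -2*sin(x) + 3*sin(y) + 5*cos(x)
(-2*cos(2) + 5*sin(2), 3, 0)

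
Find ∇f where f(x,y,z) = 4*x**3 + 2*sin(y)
(12*x**2, 2*cos(y), 0)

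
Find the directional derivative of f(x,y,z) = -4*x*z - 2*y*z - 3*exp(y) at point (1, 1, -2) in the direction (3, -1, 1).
sqrt(11)*(3*E + 14)/11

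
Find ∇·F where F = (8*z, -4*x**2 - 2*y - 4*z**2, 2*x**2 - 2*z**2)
-4*z - 2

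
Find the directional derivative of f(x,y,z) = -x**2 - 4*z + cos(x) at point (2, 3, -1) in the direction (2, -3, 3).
-sqrt(22)*(sin(2) + 10)/11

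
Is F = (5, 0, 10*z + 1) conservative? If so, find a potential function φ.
Yes, F is conservative. φ = 5*x + 5*z**2 + z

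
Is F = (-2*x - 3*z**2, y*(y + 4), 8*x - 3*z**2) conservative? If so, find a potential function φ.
No, ∇×F = (0, -6*z - 8, 0) ≠ 0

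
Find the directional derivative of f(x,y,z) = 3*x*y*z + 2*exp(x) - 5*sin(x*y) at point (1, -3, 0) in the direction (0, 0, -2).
9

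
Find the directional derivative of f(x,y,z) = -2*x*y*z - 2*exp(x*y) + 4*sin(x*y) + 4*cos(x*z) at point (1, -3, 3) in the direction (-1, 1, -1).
-10*sqrt(3) + 16*sqrt(6)*sin(pi/4 + 3)/3 - 8*sqrt(3)*exp(-3)/3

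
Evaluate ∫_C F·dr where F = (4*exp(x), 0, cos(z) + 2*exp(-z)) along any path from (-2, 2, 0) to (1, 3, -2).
-2*exp(2) - sin(2) - 4*exp(-2) + 2 + 4*E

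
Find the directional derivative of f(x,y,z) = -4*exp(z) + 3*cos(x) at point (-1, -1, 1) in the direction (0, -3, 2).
-8*sqrt(13)*E/13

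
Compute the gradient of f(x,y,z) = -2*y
(0, -2, 0)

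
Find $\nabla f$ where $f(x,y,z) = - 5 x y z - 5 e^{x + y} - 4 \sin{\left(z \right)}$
(-5*y*z - 5*exp(x + y), -5*x*z - 5*exp(x + y), -5*x*y - 4*cos(z))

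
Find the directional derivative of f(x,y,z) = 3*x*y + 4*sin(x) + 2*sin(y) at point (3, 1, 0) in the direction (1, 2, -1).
sqrt(6)*(4*cos(3) + 4*cos(1) + 21)/6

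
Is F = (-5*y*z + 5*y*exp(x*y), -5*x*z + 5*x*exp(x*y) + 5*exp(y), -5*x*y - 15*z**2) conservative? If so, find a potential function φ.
Yes, F is conservative. φ = -5*x*y*z - 5*z**3 + 5*exp(y) + 5*exp(x*y)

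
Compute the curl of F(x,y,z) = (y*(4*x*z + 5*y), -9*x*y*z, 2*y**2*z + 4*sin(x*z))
(y*(9*x + 4*z), 4*x*y - 4*z*cos(x*z), -4*x*z - 9*y*z - 10*y)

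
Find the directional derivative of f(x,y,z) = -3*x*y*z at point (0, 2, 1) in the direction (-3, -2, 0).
18*sqrt(13)/13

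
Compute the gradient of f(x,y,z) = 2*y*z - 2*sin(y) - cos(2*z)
(0, 2*z - 2*cos(y), 2*y + 2*sin(2*z))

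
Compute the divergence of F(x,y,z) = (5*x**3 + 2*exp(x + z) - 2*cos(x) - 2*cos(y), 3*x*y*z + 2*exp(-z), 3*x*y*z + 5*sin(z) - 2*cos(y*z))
15*x**2 + 3*x*y + 3*x*z + 2*y*sin(y*z) + 2*exp(x + z) + 2*sin(x) + 5*cos(z)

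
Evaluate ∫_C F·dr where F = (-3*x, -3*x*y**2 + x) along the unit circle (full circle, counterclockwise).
pi/4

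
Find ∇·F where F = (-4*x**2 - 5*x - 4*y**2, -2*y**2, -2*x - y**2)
-8*x - 4*y - 5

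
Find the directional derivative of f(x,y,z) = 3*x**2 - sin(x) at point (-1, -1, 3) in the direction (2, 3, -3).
-sqrt(22)*(cos(1) + 6)/11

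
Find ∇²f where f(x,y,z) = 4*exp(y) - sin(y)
4*exp(y) + sin(y)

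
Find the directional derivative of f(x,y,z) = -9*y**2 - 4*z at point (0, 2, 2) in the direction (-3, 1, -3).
-24*sqrt(19)/19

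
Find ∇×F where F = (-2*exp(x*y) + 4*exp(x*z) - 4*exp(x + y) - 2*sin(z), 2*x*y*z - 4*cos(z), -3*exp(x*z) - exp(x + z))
(-2*x*y - 4*sin(z), 4*x*exp(x*z) + 3*z*exp(x*z) + exp(x + z) - 2*cos(z), 2*x*exp(x*y) + 2*y*z + 4*exp(x + y))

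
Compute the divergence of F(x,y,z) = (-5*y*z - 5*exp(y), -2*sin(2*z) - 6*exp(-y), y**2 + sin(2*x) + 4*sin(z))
4*cos(z) + 6*exp(-y)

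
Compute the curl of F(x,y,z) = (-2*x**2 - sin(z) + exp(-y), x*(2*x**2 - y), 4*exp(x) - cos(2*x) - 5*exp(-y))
(5*exp(-y), -4*exp(x) - 2*sin(2*x) - cos(z), 6*x**2 - y + exp(-y))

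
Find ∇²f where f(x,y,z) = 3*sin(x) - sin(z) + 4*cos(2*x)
-3*sin(x) + sin(z) - 16*cos(2*x)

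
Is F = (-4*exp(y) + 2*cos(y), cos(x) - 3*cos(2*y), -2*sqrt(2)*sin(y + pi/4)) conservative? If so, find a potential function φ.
No, ∇×F = (-2*sqrt(2)*cos(y + pi/4), 0, 4*exp(y) - sin(x) + 2*sin(y)) ≠ 0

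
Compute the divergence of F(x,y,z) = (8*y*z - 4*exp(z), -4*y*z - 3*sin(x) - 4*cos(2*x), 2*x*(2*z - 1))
4*x - 4*z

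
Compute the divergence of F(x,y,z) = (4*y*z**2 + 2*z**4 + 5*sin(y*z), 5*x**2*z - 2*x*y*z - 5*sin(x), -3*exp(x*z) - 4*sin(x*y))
x*(-2*z - 3*exp(x*z))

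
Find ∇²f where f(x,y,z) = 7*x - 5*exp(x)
-5*exp(x)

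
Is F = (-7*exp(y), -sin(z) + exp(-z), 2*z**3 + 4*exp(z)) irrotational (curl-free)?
No, ∇×F = (cos(z) + exp(-z), 0, 7*exp(y))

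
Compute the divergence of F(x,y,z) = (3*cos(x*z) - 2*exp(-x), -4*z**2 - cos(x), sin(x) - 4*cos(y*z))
4*y*sin(y*z) - 3*z*sin(x*z) + 2*exp(-x)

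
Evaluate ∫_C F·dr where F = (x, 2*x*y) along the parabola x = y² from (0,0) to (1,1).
1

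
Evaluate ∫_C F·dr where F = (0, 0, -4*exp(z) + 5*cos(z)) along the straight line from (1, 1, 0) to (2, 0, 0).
0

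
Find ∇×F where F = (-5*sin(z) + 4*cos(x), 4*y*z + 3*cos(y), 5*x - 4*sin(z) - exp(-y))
(-4*y + exp(-y), -5*cos(z) - 5, 0)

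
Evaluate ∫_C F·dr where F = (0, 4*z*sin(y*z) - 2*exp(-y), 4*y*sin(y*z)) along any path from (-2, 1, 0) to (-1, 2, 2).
-2*exp(-1) + 2*exp(-2) - 4*cos(4) + 4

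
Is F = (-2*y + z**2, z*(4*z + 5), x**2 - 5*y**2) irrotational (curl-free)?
No, ∇×F = (-10*y - 8*z - 5, -2*x + 2*z, 2)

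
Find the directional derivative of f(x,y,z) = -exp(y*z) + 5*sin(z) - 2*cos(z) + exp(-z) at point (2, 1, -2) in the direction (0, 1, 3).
sqrt(10)*(3*(-exp(2) + 5*cos(2) - 2*sin(2))*exp(2) - 1)*exp(-2)/10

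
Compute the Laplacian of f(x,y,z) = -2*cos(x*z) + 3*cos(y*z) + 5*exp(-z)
2*x**2*cos(x*z) - 3*y**2*cos(y*z) + 2*z**2*cos(x*z) - 3*z**2*cos(y*z) + 5*exp(-z)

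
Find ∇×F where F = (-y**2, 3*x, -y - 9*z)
(-1, 0, 2*y + 3)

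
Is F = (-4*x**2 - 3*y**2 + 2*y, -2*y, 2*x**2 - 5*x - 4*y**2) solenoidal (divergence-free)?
No, ∇·F = -8*x - 2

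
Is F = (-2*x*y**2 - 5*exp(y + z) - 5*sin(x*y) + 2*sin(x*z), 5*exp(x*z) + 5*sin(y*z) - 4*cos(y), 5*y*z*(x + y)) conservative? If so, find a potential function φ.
No, ∇×F = (5*x*z - 5*x*exp(x*z) + 10*y*z - 5*y*cos(y*z), 2*x*cos(x*z) - 5*y*z - 5*exp(y + z), 4*x*y + 5*x*cos(x*y) + 5*z*exp(x*z) + 5*exp(y + z)) ≠ 0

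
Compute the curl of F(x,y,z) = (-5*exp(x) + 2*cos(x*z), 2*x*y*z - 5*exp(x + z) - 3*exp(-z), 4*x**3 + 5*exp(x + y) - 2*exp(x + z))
(((-2*x*y + 5*exp(x + y) + 5*exp(x + z))*exp(z) - 3)*exp(-z), -12*x**2 - 2*x*sin(x*z) - 5*exp(x + y) + 2*exp(x + z), 2*y*z - 5*exp(x + z))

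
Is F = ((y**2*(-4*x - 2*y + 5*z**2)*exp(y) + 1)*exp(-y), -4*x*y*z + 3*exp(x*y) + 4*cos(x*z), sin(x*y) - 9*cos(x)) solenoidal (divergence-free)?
No, ∇·F = -4*x*z + 3*x*exp(x*y) - 4*y**2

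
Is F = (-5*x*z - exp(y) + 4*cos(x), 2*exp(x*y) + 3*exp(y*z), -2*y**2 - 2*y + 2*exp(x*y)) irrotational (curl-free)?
No, ∇×F = (2*x*exp(x*y) - 3*y*exp(y*z) - 4*y - 2, -5*x - 2*y*exp(x*y), 2*y*exp(x*y) + exp(y))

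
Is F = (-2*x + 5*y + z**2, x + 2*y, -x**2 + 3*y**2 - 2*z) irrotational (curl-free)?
No, ∇×F = (6*y, 2*x + 2*z, -4)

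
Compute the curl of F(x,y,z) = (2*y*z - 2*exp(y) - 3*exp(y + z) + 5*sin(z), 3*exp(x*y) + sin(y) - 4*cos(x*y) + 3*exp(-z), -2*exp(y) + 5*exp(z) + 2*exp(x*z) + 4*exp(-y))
(-2*exp(y) + 3*exp(-z) - 4*exp(-y), 2*y - 2*z*exp(x*z) - 3*exp(y + z) + 5*cos(z), 3*y*exp(x*y) + 4*y*sin(x*y) - 2*z + 2*exp(y) + 3*exp(y + z))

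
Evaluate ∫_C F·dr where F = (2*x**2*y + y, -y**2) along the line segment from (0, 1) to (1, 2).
1/3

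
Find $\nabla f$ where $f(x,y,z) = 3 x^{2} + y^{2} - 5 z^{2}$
(6*x, 2*y, -10*z)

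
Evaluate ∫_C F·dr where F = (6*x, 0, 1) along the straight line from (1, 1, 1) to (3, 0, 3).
26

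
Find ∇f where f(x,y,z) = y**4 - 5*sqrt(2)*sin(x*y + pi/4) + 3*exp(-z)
(-5*sqrt(2)*y*cos(x*y + pi/4), -5*sqrt(2)*x*cos(x*y + pi/4) + 4*y**3, -3*exp(-z))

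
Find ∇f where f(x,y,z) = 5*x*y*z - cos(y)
(5*y*z, 5*x*z + sin(y), 5*x*y)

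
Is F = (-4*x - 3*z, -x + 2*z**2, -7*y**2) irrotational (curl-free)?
No, ∇×F = (-14*y - 4*z, -3, -1)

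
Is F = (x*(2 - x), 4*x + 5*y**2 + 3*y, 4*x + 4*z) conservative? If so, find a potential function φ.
No, ∇×F = (0, -4, 4) ≠ 0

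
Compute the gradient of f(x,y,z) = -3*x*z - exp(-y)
(-3*z, exp(-y), -3*x)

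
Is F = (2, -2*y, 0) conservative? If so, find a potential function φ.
Yes, F is conservative. φ = 2*x - y**2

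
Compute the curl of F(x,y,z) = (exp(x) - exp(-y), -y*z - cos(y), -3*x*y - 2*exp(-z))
(-3*x + y, 3*y, -exp(-y))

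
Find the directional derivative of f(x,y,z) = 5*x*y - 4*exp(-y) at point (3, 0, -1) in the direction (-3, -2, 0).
-38*sqrt(13)/13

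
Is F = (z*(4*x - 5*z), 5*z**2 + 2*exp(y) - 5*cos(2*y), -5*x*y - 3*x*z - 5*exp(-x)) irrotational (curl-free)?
No, ∇×F = (-5*x - 10*z, 4*x + 5*y - 7*z - 5*exp(-x), 0)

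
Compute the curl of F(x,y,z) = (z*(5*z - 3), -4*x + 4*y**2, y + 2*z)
(1, 10*z - 3, -4)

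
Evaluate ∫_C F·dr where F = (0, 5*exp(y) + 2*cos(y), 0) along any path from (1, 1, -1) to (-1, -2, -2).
-5*E - 2*sin(2) - 2*sin(1) + 5*exp(-2)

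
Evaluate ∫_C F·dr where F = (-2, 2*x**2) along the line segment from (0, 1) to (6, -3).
-108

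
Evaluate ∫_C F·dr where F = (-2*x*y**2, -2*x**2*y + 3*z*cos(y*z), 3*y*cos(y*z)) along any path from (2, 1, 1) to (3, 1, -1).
-6*sin(1) - 5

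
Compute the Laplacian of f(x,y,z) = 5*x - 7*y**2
-14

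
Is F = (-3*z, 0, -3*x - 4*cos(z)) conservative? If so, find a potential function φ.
Yes, F is conservative. φ = -3*x*z - 4*sin(z)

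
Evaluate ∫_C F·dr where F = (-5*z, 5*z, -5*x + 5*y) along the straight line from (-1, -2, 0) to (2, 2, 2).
0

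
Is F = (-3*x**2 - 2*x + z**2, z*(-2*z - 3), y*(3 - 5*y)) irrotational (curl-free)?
No, ∇×F = (-10*y + 4*z + 6, 2*z, 0)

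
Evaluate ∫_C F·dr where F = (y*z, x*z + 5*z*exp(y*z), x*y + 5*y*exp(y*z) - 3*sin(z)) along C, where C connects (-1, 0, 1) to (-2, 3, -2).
-3*cos(1) + 3*cos(2) + 5*exp(-6) + 7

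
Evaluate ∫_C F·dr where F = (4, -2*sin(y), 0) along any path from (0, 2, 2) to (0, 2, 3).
0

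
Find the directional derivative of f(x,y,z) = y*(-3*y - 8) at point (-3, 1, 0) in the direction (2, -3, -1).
3*sqrt(14)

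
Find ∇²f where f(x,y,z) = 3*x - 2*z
0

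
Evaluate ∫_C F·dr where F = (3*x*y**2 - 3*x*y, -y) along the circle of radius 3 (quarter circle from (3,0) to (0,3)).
-153/4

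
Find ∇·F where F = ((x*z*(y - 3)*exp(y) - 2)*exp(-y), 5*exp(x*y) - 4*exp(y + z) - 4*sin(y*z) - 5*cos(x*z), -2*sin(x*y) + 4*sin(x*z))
5*x*exp(x*y) + 4*x*cos(x*z) + z*(y - 3) - 4*z*cos(y*z) - 4*exp(y + z)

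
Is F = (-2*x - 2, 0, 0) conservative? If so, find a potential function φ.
Yes, F is conservative. φ = x*(-x - 2)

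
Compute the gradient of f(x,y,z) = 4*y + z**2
(0, 4, 2*z)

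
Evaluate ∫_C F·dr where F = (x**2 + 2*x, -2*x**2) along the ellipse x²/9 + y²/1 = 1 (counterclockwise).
0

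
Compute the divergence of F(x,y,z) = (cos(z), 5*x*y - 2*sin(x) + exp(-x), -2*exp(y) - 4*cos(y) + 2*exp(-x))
5*x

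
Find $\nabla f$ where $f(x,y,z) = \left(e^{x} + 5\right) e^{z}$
(exp(x + z), 0, (exp(x) + 5)*exp(z))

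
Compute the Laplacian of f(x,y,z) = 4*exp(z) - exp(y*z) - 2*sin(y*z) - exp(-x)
((-y**2*exp(y*z) + 2*y**2*sin(y*z) + z**2*(-exp(y*z) + 2*sin(y*z)) + 4*exp(z))*exp(x) - 1)*exp(-x)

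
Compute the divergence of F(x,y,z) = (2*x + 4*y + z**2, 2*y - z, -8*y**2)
4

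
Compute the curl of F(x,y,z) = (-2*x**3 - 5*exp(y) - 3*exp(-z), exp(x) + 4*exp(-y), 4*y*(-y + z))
(-8*y + 4*z, 3*exp(-z), exp(x) + 5*exp(y))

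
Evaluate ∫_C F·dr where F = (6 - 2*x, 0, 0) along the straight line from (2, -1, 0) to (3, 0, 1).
1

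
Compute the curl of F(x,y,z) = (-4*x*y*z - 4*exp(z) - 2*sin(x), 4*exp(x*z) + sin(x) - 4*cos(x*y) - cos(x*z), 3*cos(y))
(-4*x*exp(x*z) - x*sin(x*z) - 3*sin(y), -4*x*y - 4*exp(z), 4*x*z + 4*y*sin(x*y) + 4*z*exp(x*z) + z*sin(x*z) + cos(x))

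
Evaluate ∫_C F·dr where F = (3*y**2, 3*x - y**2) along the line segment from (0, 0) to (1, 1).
13/6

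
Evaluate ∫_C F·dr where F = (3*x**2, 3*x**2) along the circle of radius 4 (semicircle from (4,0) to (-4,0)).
-128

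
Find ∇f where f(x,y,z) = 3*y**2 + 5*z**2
(0, 6*y, 10*z)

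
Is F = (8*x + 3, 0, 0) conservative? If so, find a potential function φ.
Yes, F is conservative. φ = x*(4*x + 3)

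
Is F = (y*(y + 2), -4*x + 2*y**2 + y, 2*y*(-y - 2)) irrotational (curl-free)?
No, ∇×F = (-4*y - 4, 0, -2*y - 6)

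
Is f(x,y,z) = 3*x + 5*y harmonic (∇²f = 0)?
Yes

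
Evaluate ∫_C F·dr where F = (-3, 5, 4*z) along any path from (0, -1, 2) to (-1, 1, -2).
13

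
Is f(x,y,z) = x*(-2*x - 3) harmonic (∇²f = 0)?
No, ∇²f = -4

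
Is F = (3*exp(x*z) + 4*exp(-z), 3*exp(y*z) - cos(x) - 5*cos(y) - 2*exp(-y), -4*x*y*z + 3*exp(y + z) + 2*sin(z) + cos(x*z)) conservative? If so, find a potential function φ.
No, ∇×F = (-4*x*z - 3*y*exp(y*z) + 3*exp(y + z), 3*x*exp(x*z) + 4*y*z + z*sin(x*z) - 4*exp(-z), sin(x)) ≠ 0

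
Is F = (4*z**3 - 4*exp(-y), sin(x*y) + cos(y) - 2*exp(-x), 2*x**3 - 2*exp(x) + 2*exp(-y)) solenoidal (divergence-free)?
No, ∇·F = x*cos(x*y) - sin(y)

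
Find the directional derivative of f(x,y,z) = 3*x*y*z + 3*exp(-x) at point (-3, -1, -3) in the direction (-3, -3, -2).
9*sqrt(22)*(-14 + exp(3))/22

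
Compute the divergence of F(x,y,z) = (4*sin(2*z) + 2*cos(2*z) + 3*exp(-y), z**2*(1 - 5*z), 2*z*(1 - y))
2 - 2*y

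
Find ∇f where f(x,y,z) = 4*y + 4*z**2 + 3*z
(0, 4, 8*z + 3)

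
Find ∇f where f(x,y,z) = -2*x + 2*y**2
(-2, 4*y, 0)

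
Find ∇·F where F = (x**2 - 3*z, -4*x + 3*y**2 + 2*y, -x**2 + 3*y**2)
2*x + 6*y + 2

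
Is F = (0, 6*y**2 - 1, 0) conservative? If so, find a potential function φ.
Yes, F is conservative. φ = 2*y**3 - y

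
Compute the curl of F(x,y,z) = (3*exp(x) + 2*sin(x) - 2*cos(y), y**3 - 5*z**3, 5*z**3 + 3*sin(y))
(15*z**2 + 3*cos(y), 0, -2*sin(y))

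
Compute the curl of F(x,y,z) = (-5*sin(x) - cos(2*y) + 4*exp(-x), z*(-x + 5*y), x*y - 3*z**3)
(2*x - 5*y, -y, -z - 2*sin(2*y))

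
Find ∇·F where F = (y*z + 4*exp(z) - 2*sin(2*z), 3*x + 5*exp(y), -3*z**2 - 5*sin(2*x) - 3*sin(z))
-6*z + 5*exp(y) - 3*cos(z)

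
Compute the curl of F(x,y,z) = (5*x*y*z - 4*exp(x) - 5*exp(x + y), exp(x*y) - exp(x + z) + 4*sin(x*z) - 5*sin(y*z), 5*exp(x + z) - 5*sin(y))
(-4*x*cos(x*z) + 5*y*cos(y*z) + exp(x + z) - 5*cos(y), 5*x*y - 5*exp(x + z), -5*x*z + y*exp(x*y) + 4*z*cos(x*z) + 5*exp(x + y) - exp(x + z))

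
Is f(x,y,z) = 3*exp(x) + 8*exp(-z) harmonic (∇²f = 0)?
No, ∇²f = 3*exp(x) + 8*exp(-z)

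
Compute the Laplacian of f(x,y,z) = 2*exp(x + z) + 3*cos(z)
4*exp(x + z) - 3*cos(z)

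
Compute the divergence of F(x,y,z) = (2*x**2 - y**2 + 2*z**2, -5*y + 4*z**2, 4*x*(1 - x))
4*x - 5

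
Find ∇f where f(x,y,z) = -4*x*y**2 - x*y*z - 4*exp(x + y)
(-4*y**2 - y*z - 4*exp(x + y), -8*x*y - x*z - 4*exp(x + y), -x*y)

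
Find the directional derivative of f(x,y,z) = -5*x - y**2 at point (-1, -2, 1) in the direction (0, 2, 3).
8*sqrt(13)/13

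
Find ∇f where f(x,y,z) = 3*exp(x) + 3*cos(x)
(3*exp(x) - 3*sin(x), 0, 0)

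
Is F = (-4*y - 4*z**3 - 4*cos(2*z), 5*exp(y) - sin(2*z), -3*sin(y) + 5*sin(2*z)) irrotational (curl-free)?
No, ∇×F = (-3*cos(y) + 2*cos(2*z), -12*z**2 + 8*sin(2*z), 4)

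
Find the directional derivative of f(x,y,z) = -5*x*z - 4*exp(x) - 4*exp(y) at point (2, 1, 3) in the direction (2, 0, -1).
sqrt(5)*(-8*exp(2)/5 - 4)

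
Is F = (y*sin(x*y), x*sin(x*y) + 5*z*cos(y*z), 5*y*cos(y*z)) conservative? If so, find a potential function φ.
Yes, F is conservative. φ = 5*sin(y*z) - cos(x*y)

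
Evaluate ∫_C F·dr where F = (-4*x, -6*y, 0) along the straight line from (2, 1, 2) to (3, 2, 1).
-19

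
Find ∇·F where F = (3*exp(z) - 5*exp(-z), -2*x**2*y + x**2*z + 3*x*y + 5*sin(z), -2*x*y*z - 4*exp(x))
x*(-2*x - 2*y + 3)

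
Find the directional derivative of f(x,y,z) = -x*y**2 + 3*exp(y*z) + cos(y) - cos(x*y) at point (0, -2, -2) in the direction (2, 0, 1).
2*sqrt(5)*(-3*exp(4) - 4)/5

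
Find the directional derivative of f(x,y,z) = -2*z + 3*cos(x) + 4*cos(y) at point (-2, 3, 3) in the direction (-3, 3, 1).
-sqrt(19)*(12*sin(3) + 2 + 9*sin(2))/19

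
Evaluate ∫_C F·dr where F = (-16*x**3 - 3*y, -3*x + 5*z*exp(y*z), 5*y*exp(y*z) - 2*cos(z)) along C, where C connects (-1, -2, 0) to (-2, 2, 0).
-42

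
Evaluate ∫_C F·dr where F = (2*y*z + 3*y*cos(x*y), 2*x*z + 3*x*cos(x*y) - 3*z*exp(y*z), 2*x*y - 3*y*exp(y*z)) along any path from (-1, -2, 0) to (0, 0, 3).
-3*sin(2)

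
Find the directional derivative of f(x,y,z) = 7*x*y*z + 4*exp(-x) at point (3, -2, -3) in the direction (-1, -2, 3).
sqrt(14)*(2 - 21*exp(3))*exp(-3)/7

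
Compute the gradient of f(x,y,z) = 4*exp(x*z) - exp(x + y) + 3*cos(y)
(4*z*exp(x*z) - exp(x + y), -exp(x + y) - 3*sin(y), 4*x*exp(x*z))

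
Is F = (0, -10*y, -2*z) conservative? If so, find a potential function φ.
Yes, F is conservative. φ = -5*y**2 - z**2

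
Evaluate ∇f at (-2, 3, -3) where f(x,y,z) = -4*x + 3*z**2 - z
(-4, 0, -19)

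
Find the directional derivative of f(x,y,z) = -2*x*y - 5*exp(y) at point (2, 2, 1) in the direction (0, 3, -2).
3*sqrt(13)*(-5*exp(2) - 4)/13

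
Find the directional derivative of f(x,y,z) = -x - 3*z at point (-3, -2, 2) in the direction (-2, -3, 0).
2*sqrt(13)/13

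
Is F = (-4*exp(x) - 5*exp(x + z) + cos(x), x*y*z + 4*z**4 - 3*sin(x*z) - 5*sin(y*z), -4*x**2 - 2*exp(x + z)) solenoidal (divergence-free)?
No, ∇·F = x*z - 5*z*cos(y*z) - 4*exp(x) - 7*exp(x + z) - sin(x)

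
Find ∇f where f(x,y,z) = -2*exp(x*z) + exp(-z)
(-2*z*exp(x*z), 0, -2*x*exp(x*z) - exp(-z))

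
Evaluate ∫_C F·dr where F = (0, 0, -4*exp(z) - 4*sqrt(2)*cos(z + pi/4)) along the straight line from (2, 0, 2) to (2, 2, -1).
4*(-1 + E*(-sqrt(2)*cos(pi/4 + 1) + sqrt(2)*sin(pi/4 + 2) + exp(2)))*exp(-1)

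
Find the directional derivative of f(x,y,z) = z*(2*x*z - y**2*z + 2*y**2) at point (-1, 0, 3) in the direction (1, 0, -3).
27*sqrt(10)/5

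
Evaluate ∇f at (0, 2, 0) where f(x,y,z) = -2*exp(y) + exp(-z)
(0, -2*exp(2), -1)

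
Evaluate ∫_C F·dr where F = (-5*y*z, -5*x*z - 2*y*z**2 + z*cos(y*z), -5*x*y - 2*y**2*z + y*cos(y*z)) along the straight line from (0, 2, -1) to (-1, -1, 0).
sin(2) + 4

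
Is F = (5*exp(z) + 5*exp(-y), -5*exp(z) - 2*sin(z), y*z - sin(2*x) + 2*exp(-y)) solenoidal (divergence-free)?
No, ∇·F = y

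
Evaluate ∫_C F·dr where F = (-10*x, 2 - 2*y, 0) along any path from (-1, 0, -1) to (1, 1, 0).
1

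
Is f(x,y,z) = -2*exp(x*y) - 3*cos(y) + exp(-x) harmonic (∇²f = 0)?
No, ∇²f = -2*x**2*exp(x*y) - 2*y**2*exp(x*y) + 3*cos(y) + exp(-x)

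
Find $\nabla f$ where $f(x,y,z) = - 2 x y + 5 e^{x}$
(-2*y + 5*exp(x), -2*x, 0)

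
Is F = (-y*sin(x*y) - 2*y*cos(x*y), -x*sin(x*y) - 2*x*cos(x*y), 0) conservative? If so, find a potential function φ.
Yes, F is conservative. φ = -2*sin(x*y) + cos(x*y)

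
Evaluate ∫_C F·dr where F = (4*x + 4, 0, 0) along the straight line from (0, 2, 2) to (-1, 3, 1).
-2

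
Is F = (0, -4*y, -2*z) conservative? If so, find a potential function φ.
Yes, F is conservative. φ = -2*y**2 - z**2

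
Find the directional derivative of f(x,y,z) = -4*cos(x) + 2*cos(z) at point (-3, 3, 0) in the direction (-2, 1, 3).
4*sqrt(14)*sin(3)/7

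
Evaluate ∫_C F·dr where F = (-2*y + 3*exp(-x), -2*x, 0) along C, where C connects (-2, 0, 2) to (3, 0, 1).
-(3 - 3*exp(5))*exp(-3)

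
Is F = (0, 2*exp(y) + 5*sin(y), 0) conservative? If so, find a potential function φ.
Yes, F is conservative. φ = 2*exp(y) - 5*cos(y)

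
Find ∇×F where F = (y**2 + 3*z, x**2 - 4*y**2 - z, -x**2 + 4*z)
(1, 2*x + 3, 2*x - 2*y)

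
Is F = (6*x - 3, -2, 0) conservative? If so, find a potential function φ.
Yes, F is conservative. φ = 3*x**2 - 3*x - 2*y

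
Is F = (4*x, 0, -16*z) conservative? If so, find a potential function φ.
Yes, F is conservative. φ = 2*x**2 - 8*z**2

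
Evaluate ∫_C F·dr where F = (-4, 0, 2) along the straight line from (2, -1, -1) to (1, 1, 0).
6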